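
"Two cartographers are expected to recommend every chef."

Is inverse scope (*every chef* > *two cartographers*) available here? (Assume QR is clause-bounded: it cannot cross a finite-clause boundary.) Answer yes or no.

Yes

*every chef* is the object of the infinitival complement of a raising predicate; raising infinitives are transparent for QR, so the two DPs are in effect clausemates.
With no island boundary between them, the object can take inverse scope over the subject via ordinary QR within the clause.
Both orderings are possible: *two cartographers* > *every chef* and *every chef* > *two cartographers*.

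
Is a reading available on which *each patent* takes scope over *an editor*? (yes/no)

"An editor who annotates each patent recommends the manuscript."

*each patent* occurs within the relative clause *who annotates each patent*.
Quantifiers inside a relative clause are trapped there; the RC boundary blocks QR.
Hence only narrow scope for *each patent* (under *an editor*) survives.
(Only the surface reading survives: one fixed editor with respect to all the relevant patents.)

No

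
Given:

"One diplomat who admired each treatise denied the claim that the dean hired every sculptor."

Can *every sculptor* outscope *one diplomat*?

The DP *every sculptor* is contained in the complex NP *the claim that the dean hired every sculptor*.
Noun-complement clauses are scope islands (the Complex NP Constraint): a quantifier inside one cannot scope into the matrix.
The inverse ordering *every sculptor* > *one diplomat* is therefore underivable.

No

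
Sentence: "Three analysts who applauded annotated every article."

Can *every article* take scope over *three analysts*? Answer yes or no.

Yes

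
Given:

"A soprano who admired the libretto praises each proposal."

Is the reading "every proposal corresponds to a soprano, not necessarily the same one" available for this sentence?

Yes

That reading corresponds to *each proposal* > *a soprano*.
*each proposal* is a matrix argument; only *a soprano* is modified by the relative clause *who admired the libretto*, so the RC island is irrelevant to the target quantifier.
Ordinary QR to a clause-peripheral position gives the wide-scope LF for the lower DP.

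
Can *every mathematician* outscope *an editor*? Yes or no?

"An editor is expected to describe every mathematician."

Infinitival complements of raising predicates do not block QR; *every mathematician* and *an editor* are effectively clausemates.
No island intervenes, so both surface and inverse scope are derivable.

Yes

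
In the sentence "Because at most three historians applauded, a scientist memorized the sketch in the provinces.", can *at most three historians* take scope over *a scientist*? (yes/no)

No

Structurally, *at most three historians* is inside the adjunct clause *because at most three historians applauded*.
The adjunct-island constraint bars QR out of an adverbial clause.
The ordering *at most three historians* > *a scientist* is therefore underivable.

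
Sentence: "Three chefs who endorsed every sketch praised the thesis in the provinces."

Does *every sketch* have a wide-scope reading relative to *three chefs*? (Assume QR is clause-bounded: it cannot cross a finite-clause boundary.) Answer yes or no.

No

Structurally, *every sketch* is inside the relative clause *who endorsed every sketch*.
Quantifiers inside a relative clause are trapped there; the RC boundary blocks QR.
So *every sketch* cannot raise to a position above *three chefs*.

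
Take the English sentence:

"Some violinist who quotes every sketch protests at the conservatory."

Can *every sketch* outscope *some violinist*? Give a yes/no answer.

*every sketch* is embedded in the relative clause *who quotes every sketch*.
Relative clauses block scope extraction: QR cannot target a position outside the modified NP.
*every sketch* > *some violinist* would require crossing that boundary, which is illicit.

No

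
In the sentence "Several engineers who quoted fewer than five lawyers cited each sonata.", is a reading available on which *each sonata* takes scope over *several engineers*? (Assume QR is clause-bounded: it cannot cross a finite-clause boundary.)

Yes

*each sonata* sits in the matrix clause, not in the relative clause on *several engineers*.
Clause-internal QR can adjoin the lower DP above the subject, yielding the inverse reading.
Both orderings are possible: *several engineers* > *each sonata* and *each sonata* > *several engineers*.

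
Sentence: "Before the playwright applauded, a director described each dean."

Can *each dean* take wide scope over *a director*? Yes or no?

Yes

Neither queried DP is inside the adjunct, so the adjunct-island constraint does not apply.
QR within a single clause is free, so the lower quantifier may take scope over the higher one.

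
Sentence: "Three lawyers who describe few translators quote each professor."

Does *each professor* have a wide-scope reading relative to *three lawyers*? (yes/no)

Yes

*each professor* sits in the matrix clause, not in the relative clause on *three lawyers*.
Ordinary QR to a clause-peripheral position gives the wide-scope LF for the lower DP.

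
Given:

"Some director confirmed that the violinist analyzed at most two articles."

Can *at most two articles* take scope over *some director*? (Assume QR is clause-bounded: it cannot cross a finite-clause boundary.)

No

*at most two articles* sits inside the finite complement clause *that the violinist analyzed at most two articles*.
Finite CP is the ceiling for QR here, by assumption.
*at most two articles* is confined to the island and cannot take scope over *some director*.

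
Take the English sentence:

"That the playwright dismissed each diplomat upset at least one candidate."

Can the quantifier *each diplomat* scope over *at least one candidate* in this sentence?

Structurally, *each diplomat* is inside the sentential subject *that the playwright dismissed each diplomat*.
The subject-island constraint blocks QR out of a clausal subject.
So *each diplomat* cannot raise to a position above *at least one candidate*.

No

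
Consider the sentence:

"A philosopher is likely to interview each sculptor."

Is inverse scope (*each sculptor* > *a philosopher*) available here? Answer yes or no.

Raising constructions are monoclausal for scope purposes; *each sculptor* is not separated from *a philosopher* by any island.
Since no island is crossed, the inverse ordering is licensed alongside surface scope.

Yes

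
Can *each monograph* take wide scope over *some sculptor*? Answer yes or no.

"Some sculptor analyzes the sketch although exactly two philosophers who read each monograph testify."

No

*each monograph* is embedded in the relative clause *who read each monograph*, which is itself inside the adjunct *although exactly two philosophers who read each monograph testify*.
Nested islands: the RC island is itself inside an adjunct island, so wide scope is doubly excluded.
The inverse ordering *each monograph* > *some sculptor* is therefore underivable.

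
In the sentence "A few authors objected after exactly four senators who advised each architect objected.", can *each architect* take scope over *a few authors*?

No

*each architect* occurs within the relative clause *who advised each architect*, which is itself inside the adjunct *after exactly four senators who advised each architect objected*.
Nested islands: the RC island is itself inside an adjunct island, so wide scope is doubly excluded.
The inverse ordering *each architect* > *a few authors* is therefore underivable.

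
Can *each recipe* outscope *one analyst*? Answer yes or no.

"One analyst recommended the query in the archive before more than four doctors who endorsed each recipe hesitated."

*each recipe* sits inside the relative clause *who endorsed each recipe*, which is itself inside the adjunct *before more than four doctors who endorsed each recipe hesitated*.
The quantifier would have to escape first the RC and then the adjunct — two independent island violations.
The inverse ordering *each recipe* > *one analyst* is therefore underivable.

No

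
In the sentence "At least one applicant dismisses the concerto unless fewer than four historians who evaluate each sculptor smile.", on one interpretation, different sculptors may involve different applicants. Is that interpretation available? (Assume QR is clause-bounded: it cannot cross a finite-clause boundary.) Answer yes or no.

No

The described interpretation is the *each sculptor* > *at least one applicant* scoping.
*each sculptor* sits inside the relative clause *who evaluate each sculptor*, which is itself inside the adjunct *unless fewer than four historians who evaluate each sculptor smile*.
Two island boundaries intervene — the relative clause and the adjunct. Either alone would block QR.
So *each sculptor* cannot raise to a position above *at least one applicant*.
(Only the surface reading survives: one fixed applicant with respect to all the relevant sculptors.)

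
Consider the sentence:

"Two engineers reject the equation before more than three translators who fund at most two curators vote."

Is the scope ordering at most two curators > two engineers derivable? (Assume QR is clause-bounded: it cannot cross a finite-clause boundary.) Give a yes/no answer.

No

*at most two curators* sits inside the relative clause *who fund at most two curators*, which is itself inside the adjunct *before more than three translators who fund at most two curators vote*.
Even if one barrier were somehow void, the other would still block QR.
The inverse ordering *at most two curators* > *two engineers* is therefore underivable.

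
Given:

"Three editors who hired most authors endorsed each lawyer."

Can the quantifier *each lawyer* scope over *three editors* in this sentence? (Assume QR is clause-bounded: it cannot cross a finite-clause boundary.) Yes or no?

Yes

The relative clause *who hired most authors* modifies *three editors*, but *each lawyer* is not inside that relative clause — it is an argument of the matrix verb.
Ordinary QR to a clause-peripheral position gives the wide-scope LF for the lower DP.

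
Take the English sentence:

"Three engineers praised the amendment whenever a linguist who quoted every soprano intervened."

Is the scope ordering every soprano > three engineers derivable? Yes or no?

*every soprano* is embedded in the relative clause *who quoted every soprano*, which is itself inside the adjunct *whenever a linguist who quoted every soprano intervened*.
The quantifier would have to escape first the RC and then the adjunct — two independent island violations.
So the wide-scope reading for *every soprano* is blocked.

No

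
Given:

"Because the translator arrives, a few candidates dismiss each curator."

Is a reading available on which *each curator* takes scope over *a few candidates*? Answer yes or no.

Yes

Although there is an adjunct clause, *each curator* is in the main clause, not inside the adjunct.
Clause-internal QR can adjoin the lower DP above the subject, yielding the inverse reading.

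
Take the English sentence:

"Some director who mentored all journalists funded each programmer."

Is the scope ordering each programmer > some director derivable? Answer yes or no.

Yes

*each programmer* sits in the matrix clause, not in the relative clause on *some director*.
QR within a single clause is free, so the lower quantifier may take scope over the higher one.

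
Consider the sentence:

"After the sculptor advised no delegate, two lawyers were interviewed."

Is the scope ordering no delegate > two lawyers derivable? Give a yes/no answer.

*no delegate* occurs within the adjunct clause *after the sculptor advised no delegate*.
The adjunct-island constraint bars QR out of an adverbial clause.
So the wide-scope reading for *no delegate* is blocked.

No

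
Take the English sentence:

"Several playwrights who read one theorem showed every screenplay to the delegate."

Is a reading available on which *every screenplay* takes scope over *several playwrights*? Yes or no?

The relative clause *who read one theorem* modifies *several playwrights*, but *every screenplay* is not inside that relative clause — it is an argument of the matrix verb.
QR within a single clause is free, so the lower quantifier may take scope over the higher one.
So *every screenplay* > *several playwrights* is among the available readings.

Yes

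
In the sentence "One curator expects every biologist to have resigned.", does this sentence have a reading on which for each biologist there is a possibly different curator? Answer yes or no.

Yes

The described interpretation is the *every biologist* > *one curator* scoping.
This is an ECM construction: *every biologist* is the infinitival subject, Case-marked by the matrix verb, and the infinitive is transparent for QR.
Ordinary QR to a clause-peripheral position gives the wide-scope LF for the lower DP.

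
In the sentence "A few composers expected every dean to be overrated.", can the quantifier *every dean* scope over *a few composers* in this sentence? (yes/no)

The ECM infinitive is scope-transparent — *every dean* is free to raise above *a few composers*.
With no island boundary between them, the object can take inverse scope over the subject via ordinary QR within the clause.

Yes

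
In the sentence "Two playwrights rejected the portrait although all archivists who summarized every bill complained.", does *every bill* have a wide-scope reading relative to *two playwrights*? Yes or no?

No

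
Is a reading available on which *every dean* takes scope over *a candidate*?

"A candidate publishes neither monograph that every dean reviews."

No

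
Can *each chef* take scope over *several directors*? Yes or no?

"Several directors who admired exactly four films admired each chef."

*each chef* is a matrix argument; only *several directors* is modified by the relative clause *who admired exactly four films*, so the RC island is irrelevant to the target quantifier.
Since no island is crossed, the inverse ordering is licensed alongside surface scope.
Both orderings are possible: *several directors* > *each chef* and *each chef* > *several directors*.

Yes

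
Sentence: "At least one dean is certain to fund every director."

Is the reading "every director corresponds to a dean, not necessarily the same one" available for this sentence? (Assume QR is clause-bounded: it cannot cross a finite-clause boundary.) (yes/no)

That reading corresponds to *every director* > *at least one dean*.
Infinitival complements of raising predicates do not block QR; *every director* and *at least one dean* are effectively clausemates.
With no island boundary between them, the object can take inverse scope over the subject via ordinary QR within the clause.
Both orderings are possible: *at least one dean* > *every director* and *every director* > *at least one dean*.

Yes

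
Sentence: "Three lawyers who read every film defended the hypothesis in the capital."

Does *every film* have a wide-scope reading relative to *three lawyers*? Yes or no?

No

The DP *every film* is contained in the relative clause *who read every film*.
QR out of a relative clause is ruled out by the relative-clause island constraint.
*every film* is confined to the island and cannot take scope over *three lawyers*.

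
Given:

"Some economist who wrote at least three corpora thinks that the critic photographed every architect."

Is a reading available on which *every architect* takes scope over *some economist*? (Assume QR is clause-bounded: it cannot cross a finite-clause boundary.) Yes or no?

Structurally, *every architect* is inside the finite complement clause *that the critic photographed every architect*.
Under clause-bounded QR, a quantifier in an embedded finite clause cannot raise into the matrix clause.
*every architect* > *some economist* would require crossing that boundary, which is illicit.

No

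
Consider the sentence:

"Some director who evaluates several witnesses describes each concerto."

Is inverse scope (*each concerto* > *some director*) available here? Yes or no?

*each concerto* is a matrix argument; only *some director* is modified by the relative clause *who evaluates several witnesses*, so the RC island is irrelevant to the target quantifier.
No island intervenes, so both surface and inverse scope are derivable.
The sentence is scopally ambiguous between *some director* > *each concerto* and *each concerto* > *some director*.

Yes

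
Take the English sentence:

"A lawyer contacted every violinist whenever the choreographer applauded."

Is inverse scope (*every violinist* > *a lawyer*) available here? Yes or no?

*every violinist* is a matrix argument; the adjunct is an island but the target quantifier is outside it.
No island intervenes, so both surface and inverse scope are derivable.
So *every violinist* > *a lawyer* is among the available readings.

Yes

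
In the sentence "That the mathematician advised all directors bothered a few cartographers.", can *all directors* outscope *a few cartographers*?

*all directors* occurs within the sentential subject *that the mathematician advised all directors*.
Clausal subjects are scope islands; QR from inside the subject into the matrix is barred.
*all directors* > *a few cartographers* would require crossing that boundary, which is illicit.

No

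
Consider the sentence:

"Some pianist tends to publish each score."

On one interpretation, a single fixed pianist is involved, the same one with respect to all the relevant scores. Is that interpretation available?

The described interpretation is the *some pianist* > *each score* scoping.
That is the surface-scope ordering, which is always one of the available readings — island constraints only ever restrict inverse scope.

Yes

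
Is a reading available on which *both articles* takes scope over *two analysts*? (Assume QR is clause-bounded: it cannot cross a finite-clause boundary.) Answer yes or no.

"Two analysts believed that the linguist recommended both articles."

Structurally, *both articles* is inside the finite complement clause *that the linguist recommended both articles*.
With QR restricted to its own tensed clause, the embedded quantifier cannot reach a matrix scope position.
So *both articles* cannot raise to a position above *two analysts*.

No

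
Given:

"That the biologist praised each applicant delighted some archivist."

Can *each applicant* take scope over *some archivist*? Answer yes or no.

The DP *each applicant* is contained in the sentential subject *that the biologist praised each applicant*.
The subject-island constraint blocks QR out of a clausal subject.
So *each applicant* cannot raise to a position above *some archivist*.

No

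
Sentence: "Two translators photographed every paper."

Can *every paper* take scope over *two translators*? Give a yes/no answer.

*every paper* is the matrix object and *two translators* the matrix subject; the two are clausemates.
Since no island is crossed, the inverse ordering is licensed alongside surface scope.
Both orderings are possible: *two translators* > *every paper* and *every paper* > *two translators*.

Yes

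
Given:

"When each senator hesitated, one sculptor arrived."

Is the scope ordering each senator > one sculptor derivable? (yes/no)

*each senator* sits inside the adjunct clause *when each senator hesitated*.
Adverbial clauses are not L-marked, so they are barriers for QR — the quantifier cannot escape the adjunct.
There is no licit LF on which *each senator* c-commands *one sculptor*.

No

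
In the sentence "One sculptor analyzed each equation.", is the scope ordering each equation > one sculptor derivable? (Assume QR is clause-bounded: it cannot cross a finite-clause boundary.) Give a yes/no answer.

*each equation* is the matrix object and *one sculptor* the matrix subject; the two are clausemates.
Since no island is crossed, the inverse ordering is licensed alongside surface scope.

Yes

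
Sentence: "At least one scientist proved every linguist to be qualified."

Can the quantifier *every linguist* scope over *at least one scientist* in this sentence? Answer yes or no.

*every linguist* is an ECM subject; ECM complements are not islands, and the embedded quantifier may take matrix scope.
Since no island is crossed, the inverse ordering is licensed alongside surface scope.

Yes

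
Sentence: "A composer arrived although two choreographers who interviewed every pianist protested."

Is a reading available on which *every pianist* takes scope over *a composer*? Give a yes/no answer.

*every pianist* occurs within the relative clause *who interviewed every pianist*, which is itself inside the adjunct *although two choreographers who interviewed every pianist protested*.
Two island boundaries intervene — the relative clause and the adjunct. Either alone would block QR.
There is no licit LF on which *every pianist* c-commands *a composer*.

No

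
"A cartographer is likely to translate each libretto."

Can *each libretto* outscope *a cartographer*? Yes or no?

Yes

The matrix predicate is a raising verb, whose infinitival complement is not a scope island — *each libretto* can QR into the matrix clause.
With no island boundary between them, the object can take inverse scope over the subject via ordinary QR within the clause.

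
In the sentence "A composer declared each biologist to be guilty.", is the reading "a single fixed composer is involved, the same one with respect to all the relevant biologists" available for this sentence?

Yes

This is the *a composer* > *each biologist* reading.
That is the surface-scope ordering, which is always one of the available readings — island constraints only ever restrict inverse scope.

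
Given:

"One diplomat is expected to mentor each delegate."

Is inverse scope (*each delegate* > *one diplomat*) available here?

Yes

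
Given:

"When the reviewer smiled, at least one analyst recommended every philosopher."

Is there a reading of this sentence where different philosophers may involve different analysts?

Yes

That reading corresponds to *every philosopher* > *at least one analyst*.
The adjunct clause does not contain *every philosopher*, which is the matrix object.
Nothing blocks QR of the lower DP to a position above the higher one, so inverse scope is available.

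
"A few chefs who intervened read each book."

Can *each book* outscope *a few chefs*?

The RC *who intervened* is an island, but *each book* is not inside it — it is the matrix object, a clausemate of *a few chefs*.
Nothing blocks QR of the lower DP to a position above the higher one, so inverse scope is available.
The sentence is scopally ambiguous between *a few chefs* > *each book* and *each book* > *a few chefs*.

Yes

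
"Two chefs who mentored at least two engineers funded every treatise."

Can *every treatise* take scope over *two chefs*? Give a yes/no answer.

Yes

The RC *who mentored at least two engineers* is an island, but *every treatise* is not inside it — it is the matrix object, a clausemate of *two chefs*.
QR within a single clause is free, so the lower quantifier may take scope over the higher one.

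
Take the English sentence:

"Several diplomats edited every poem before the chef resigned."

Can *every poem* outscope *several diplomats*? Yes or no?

*every poem* is a matrix argument; the adjunct is an island but the target quantifier is outside it.
Nothing blocks QR of the lower DP to a position above the higher one, so inverse scope is available.

Yes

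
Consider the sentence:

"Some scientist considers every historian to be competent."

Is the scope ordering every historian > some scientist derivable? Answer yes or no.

ECM infinitives lack a CP barrier, so *every historian* can QR over the matrix subject *some scientist*.
QR within a single clause is free, so the lower quantifier may take scope over the higher one.

Yes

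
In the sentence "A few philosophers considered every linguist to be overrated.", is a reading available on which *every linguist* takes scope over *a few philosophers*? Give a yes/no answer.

ECM infinitives lack a CP barrier, so *every linguist* can QR over the matrix subject *a few philosophers*.
Nothing blocks QR of the lower DP to a position above the higher one, so inverse scope is available.

Yes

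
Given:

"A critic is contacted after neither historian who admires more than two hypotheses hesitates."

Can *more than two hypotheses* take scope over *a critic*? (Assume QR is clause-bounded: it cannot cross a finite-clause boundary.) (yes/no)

No

*more than two hypotheses* occurs within the relative clause *who admires more than two hypotheses*, which is itself inside the adjunct *after neither historian who admires more than two hypotheses hesitates*.
Two island boundaries intervene — the relative clause and the adjunct. Either alone would block QR.
The inverse ordering *more than two hypotheses* > *a critic* is therefore underivable.
(Only the surface reading survives: one fixed critic with respect to all the relevant hypotheses.)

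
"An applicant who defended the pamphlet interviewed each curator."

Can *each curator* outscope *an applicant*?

Although the sentence contains a relative clause (*who defended the pamphlet*), *each curator* is outside it, in the matrix VP.
Nothing blocks QR of the lower DP to a position above the higher one, so inverse scope is available.

Yes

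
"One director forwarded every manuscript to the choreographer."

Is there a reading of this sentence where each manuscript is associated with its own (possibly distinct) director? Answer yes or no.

Yes

The paraphrase describes the scope ordering *every manuscript* > *one director*.
Both DPs are arguments of the same predicate; there is no clause or island boundary between them.
With no island boundary between them, the object can take inverse scope over the subject via ordinary QR within the clause.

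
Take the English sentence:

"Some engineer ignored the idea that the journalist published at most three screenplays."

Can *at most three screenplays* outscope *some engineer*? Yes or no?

Structurally, *at most three screenplays* is inside the complex NP *the idea that the journalist published at most three screenplays*.
A that-clause complement to a noun is an island; QR cannot cross the NP boundary.
So *at most three screenplays* cannot raise high enough to outscope *some engineer*; only the surface ordering *some engineer* > *at most three screenplays* is available.
(Only the surface reading survives: one fixed engineer with respect to all the relevant screenplays.)

No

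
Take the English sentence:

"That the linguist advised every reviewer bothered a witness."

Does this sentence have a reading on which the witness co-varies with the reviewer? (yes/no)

The paraphrase describes the scope ordering *every reviewer* > *a witness*.
*every reviewer* is embedded in the sentential subject *that the linguist advised every reviewer*.
The subject-island constraint blocks QR out of a clausal subject.
*every reviewer* is confined to the island and cannot take scope over *a witness*.

No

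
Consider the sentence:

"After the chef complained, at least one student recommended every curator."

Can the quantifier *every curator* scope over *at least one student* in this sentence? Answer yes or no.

Yes

*every curator* is a matrix argument; the adjunct is an island but the target quantifier is outside it.
No island intervenes, so both surface and inverse scope are derivable.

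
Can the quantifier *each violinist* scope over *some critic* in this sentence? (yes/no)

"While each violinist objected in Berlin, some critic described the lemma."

No

*each violinist* is embedded in the adjunct clause *while each violinist objected in Berlin*.
Scope out of an adjunct clause is unavailable: QR respects the adjunct-island constraint.
So the wide-scope reading for *each violinist* is blocked.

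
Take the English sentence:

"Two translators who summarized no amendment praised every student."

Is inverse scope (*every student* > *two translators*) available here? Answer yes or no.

The RC *who summarized no amendment* is an island, but *every student* is not inside it — it is the matrix object, a clausemate of *two translators*.
No island intervenes, so both surface and inverse scope are derivable.

Yes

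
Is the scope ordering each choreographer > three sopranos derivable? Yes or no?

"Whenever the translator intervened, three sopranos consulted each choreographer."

The adjunct island is irrelevant here — *each choreographer* and *three sopranos* are both in the matrix clause.
QR within a single clause is free, so the lower quantifier may take scope over the higher one.

Yes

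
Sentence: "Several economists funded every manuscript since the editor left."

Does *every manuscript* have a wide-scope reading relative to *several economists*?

The adjunct island is irrelevant here — *every manuscript* and *several economists* are both in the matrix clause.
Clause-internal QR can adjoin the lower DP above the subject, yielding the inverse reading.

Yes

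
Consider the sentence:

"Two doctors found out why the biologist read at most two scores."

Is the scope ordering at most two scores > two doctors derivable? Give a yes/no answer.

No

Structurally, *at most two scores* is inside the embedded question *why the biologist read at most two scores*.
Embedded questions are wh-islands: a quantifier inside an indirect question cannot QR into the matrix clause.
So the wide-scope reading for *at most two scores* is blocked.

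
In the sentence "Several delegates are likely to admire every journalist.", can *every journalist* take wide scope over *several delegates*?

*every journalist* is inside a raising infinitive, which is transparent to QR (no CP barrier), so it behaves as a matrix argument.
With no island boundary between them, the object can take inverse scope over the subject via ordinary QR within the clause.

Yes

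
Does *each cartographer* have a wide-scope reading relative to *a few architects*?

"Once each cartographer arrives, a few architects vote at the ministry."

Structurally, *each cartographer* is inside the adjunct clause *once each cartographer arrives*.
Since the clause is an adjunct (not a complement), the Adjunct Condition blocks QR across its edge.
There is no licit LF on which *each cartographer* c-commands *a few architects*.

No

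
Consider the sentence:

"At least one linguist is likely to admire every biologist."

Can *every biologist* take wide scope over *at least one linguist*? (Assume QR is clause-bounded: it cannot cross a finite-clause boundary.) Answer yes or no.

*every biologist* is the object of the infinitival complement of a raising predicate; raising infinitives are transparent for QR, so the two DPs are in effect clausemates.
No island intervenes, so both surface and inverse scope are derivable.

Yes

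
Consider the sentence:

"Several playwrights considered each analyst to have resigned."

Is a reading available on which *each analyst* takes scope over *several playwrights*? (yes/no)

Yes

ECM infinitives lack a CP barrier, so *each analyst* can QR over the matrix subject *several playwrights*.
Since no island is crossed, the inverse ordering is licensed alongside surface scope.
The sentence is scopally ambiguous between *several playwrights* > *each analyst* and *each analyst* > *several playwrights*.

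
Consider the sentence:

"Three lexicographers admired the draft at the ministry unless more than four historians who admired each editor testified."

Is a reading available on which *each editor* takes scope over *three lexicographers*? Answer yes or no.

No

The target quantifier *each editor* is part of the relative clause *who admired each editor*, which is itself inside the adjunct *unless more than four historians who admired each editor testified*.
Both the relative clause and the enclosing adjunct are scope islands; QR cannot cross either.
So *each editor* cannot raise high enough to outscope *three lexicographers*; only the surface ordering *three lexicographers* > *each editor* is available.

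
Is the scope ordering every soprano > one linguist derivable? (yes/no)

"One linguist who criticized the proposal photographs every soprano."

*every soprano* sits in the matrix clause, not in the relative clause on *one linguist*.
Clause-internal QR can adjoin the lower DP above the subject, yielding the inverse reading.
The sentence is scopally ambiguous between *one linguist* > *every soprano* and *every soprano* > *one linguist*.

Yes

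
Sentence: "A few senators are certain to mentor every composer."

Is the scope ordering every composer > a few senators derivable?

Raising constructions are monoclausal for scope purposes; *every composer* is not separated from *a few senators* by any island.
Since no island is crossed, the inverse ordering is licensed alongside surface scope.
The sentence is scopally ambiguous between *a few senators* > *every composer* and *every composer* > *a few senators*.

Yes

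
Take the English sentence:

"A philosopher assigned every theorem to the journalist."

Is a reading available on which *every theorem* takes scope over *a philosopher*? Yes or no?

Yes

Both DPs are arguments of the same predicate; there is no clause or island boundary between them.
No island intervenes, so both surface and inverse scope are derivable.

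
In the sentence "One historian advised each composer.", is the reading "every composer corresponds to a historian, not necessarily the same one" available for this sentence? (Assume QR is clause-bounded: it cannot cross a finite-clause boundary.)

Yes

The described interpretation is the *each composer* > *one historian* scoping.
*each composer* and *one historian* are in the same minimal clause.
Ordinary QR to a clause-peripheral position gives the wide-scope LF for the lower DP.
So *each composer* > *one historian* is among the available readings.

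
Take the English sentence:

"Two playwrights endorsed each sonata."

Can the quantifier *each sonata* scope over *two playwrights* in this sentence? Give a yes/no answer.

Yes

*each sonata* is the matrix object and *two playwrights* the matrix subject; the two are clausemates.
Nothing blocks QR of the lower DP to a position above the higher one, so inverse scope is available.
Both orderings are possible: *two playwrights* > *each sonata* and *each sonata* > *two playwrights*.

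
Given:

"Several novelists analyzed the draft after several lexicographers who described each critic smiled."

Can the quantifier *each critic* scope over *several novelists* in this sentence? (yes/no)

Structurally, *each critic* is inside the relative clause *who described each critic*, which is itself inside the adjunct *after several lexicographers who described each critic smiled*.
Two island boundaries intervene — the relative clause and the adjunct. Either alone would block QR.
*each critic* is confined to the island and cannot take scope over *several novelists*.

No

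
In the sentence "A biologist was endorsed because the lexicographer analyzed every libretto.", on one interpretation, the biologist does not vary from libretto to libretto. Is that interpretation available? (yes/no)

The described interpretation is the *a biologist* > *every libretto* scoping.
Surface scope (*a biologist* > *every libretto*) is always derivable; islands only block QR, not in-situ interpretation.

Yes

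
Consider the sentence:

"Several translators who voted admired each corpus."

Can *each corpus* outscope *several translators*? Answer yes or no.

Yes

*each corpus* is a matrix argument; only *several translators* is modified by the relative clause *who voted*, so the RC island is irrelevant to the target quantifier.
Nothing blocks QR of the lower DP to a position above the higher one, so inverse scope is available.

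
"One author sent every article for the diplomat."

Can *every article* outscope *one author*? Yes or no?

Yes

*one author* and *every article* are co-arguments of the matrix verb, with nothing but a clause-internal boundary between them.
No island intervenes, so both surface and inverse scope are derivable.
The sentence is scopally ambiguous between *one author* > *every article* and *every article* > *one author*.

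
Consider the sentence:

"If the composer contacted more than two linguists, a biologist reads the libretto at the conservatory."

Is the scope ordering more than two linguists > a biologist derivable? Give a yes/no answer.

No

*more than two linguists* occurs within the adjunct clause *if the composer contacted more than two linguists*.
Scope out of an adjunct clause is unavailable: QR respects the adjunct-island constraint.
*more than two linguists* > *a biologist* would require crossing that boundary, which is illicit.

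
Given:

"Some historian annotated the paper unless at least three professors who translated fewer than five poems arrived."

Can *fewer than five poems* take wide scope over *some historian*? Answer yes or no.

The DP *fewer than five poems* is contained in the relative clause *who translated fewer than five poems*, which is itself inside the adjunct *unless at least three professors who translated fewer than five poems arrived*.
Even if one barrier were somehow void, the other would still block QR.
So *fewer than five poems* cannot raise high enough to outscope *some historian*; only the surface ordering *some historian* > *fewer than five poems* is available.

No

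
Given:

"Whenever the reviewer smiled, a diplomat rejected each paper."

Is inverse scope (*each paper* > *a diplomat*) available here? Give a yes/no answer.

*each paper* is a matrix argument; the adjunct is an island but the target quantifier is outside it.
Since no island is crossed, the inverse ordering is licensed alongside surface scope.

Yes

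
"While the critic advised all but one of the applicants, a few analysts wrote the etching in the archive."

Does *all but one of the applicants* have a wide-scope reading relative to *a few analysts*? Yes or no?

No

Structurally, *all but one of the applicants* is inside the adjunct clause *while the critic advised all but one of the applicants*.
Adjuncts are opaque for quantifier raising; a quantifier in an adjunct stays inside it.
So *all but one of the applicants* cannot raise to a position above *a few analysts*.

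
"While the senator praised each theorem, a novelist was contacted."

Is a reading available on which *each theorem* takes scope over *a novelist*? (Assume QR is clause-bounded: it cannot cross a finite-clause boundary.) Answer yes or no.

No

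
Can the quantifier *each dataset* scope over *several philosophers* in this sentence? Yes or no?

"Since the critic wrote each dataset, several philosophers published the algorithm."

The target quantifier *each dataset* is part of the adjunct clause *since the critic wrote each dataset*.
Adverbial clauses are not L-marked, so they are barriers for QR — the quantifier cannot escape the adjunct.
So *each dataset* cannot raise to a position above *several philosophers*.

No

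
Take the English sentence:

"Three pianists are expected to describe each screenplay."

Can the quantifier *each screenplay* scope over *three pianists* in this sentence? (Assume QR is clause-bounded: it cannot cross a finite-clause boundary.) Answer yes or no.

The matrix predicate is a raising verb, whose infinitival complement is not a scope island — *each screenplay* can QR into the matrix clause.
Since no island is crossed, the inverse ordering is licensed alongside surface scope.
The sentence is scopally ambiguous between *three pianists* > *each screenplay* and *each screenplay* > *three pianists*.

Yes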